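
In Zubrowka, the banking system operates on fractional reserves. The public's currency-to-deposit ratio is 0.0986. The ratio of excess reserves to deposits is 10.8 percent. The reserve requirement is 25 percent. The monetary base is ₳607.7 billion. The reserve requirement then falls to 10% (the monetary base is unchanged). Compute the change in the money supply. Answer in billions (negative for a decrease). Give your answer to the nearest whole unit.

Initially m₁ = (1 + 0.0986) / (0.25 + 0.108 + 0.0986) ≈ 2.4060, so M₁ = 2.4060 × 607.7 = 1462.1262 billion.
After the change m₂ = (1 + 0.0986) / (0.1 + 0.108 + 0.0986) ≈ 3.5832, so M₂ = 3.5832 × 607.7 ≈ 2177.5106 billion.
ΔM = M₂ − M₁ = 2177.5106 − 1462.1262 = 715.3844 billion.

₳715 billion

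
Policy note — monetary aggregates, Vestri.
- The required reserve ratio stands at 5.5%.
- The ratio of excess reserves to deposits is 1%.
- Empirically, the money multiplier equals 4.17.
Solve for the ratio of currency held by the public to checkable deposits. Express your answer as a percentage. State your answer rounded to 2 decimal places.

23.00%

Using m = 4.17. From m = (1 + c)/(c + rr + e), rearranging gives 1 + c = m·(c + rr + e), so c·(1 − m) = m·(rr + e) − 1.
Hence c = [m·(rr + e) − 1]/(1 − m) = [4.17 × (0.055 + 0.01) − 1] / (1 − 4.17) ≈ 0.229953.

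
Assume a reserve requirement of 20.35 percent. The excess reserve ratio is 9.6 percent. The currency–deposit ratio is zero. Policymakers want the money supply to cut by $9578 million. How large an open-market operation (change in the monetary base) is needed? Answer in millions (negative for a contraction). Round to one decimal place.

-2868.6 million

The money multiplier is m = 1 / (rr + e) = 1 / (0.2035 + 0.096) ≈ 3.338898.
ΔMB = ΔM / m = (−9578) / 3.338898 ≈ -2868.6111 million.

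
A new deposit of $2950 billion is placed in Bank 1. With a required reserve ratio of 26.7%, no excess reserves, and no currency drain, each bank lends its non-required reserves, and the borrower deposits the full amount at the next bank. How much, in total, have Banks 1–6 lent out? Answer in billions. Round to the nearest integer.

$6843 billion

Bank i lends (1 − rr)^i of the original deposit: Bank 1 lends 2950·0.7330 = 2162.3500, Bank 2 lends 2950·0.7330² ≈ 1585.0025, and so on.
Summing a geometric series: total = 2950·[0.7330·(1 − 0.7330^6) / (1 − 0.7330)] ≈ 6842.5476 billion.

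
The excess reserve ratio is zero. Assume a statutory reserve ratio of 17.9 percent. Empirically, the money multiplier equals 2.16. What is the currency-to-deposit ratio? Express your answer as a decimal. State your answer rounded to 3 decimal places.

0.529

Using m = 2.16. From m = (1 + c)/(c + rr + e), rearranging gives 1 + c = m·(c + rr + e), so c·(1 − m) = m·(rr + e) − 1.
Hence c = [m·(rr + e) − 1]/(1 − m) = [2.16 × (0.179 + 0) − 1] / (1 − 2.16) ≈ 0.528759.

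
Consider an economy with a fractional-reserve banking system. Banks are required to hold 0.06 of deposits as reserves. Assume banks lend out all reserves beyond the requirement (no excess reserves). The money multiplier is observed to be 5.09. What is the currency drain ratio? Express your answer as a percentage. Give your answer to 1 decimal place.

17.0%

Using m = 5.09. From m = (1 + c)/(c + rr + e), rearranging gives 1 + c = m·(c + rr + e), so c·(1 − m) = m·(rr + e) − 1.
Hence c = [m·(rr + e) − 1]/(1 − m) = [5.09 × (0.06 + 0) − 1] / (1 − 5.09) ≈ 0.169829.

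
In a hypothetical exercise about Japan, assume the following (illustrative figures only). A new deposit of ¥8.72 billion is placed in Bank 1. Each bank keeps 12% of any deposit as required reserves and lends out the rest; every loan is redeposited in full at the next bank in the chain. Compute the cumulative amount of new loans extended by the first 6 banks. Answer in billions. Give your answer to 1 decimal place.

¥34.2 billion

Bank i lends (1 − rr)^i of the original deposit: Bank 1 lends 8.72·0.8800 = 7.6736, Bank 2 lends 8.72·0.8800² ≈ 6.7528, and so on.
Summing a geometric series: total = 8.72·[0.8800·(1 − 0.8800^6) / (1 − 0.8800)] ≈ 34.2496 billion.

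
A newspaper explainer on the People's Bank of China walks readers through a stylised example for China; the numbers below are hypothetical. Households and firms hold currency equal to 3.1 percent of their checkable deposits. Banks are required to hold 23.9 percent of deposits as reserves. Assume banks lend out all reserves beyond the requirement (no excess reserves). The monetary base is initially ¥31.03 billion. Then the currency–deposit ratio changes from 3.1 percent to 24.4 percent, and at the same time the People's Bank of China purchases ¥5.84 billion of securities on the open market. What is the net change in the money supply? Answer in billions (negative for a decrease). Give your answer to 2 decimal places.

-23.53 billion

Before: m₁ = (1 + 0.031) / (0.239 + 0.031) ≈ 3.81852, MB₁ = 31.03, so M₁ = 3.81852 × 31.03 ≈ 118.4887 billion.
After: m₂ = (1 + 0.244) / (0.239 + 0.244) ≈ 2.57557, MB₂ = 31.03 + 5.84 = 36.87, so M₂ = 2.57557 × 36.87 ≈ 94.9613 billion.
ΔM = M₂ − M₁ = 94.9613 − 118.4887 = -23.5274 billion.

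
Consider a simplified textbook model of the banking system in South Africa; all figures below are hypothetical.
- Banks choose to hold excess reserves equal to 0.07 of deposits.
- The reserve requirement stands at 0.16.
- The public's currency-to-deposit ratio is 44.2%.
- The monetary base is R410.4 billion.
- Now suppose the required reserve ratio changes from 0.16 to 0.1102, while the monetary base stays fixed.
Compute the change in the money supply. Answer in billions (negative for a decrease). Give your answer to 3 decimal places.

Initially m₁ = (1 + 0.442) / (0.16 + 0.07 + 0.442) ≈ 2.1458333, so M₁ = 2.1458333 × 410.4 ≈ 880.65 billion.
After the change m₂ = (1 + 0.442) / (0.1102 + 0.07 + 0.442) ≈ 2.3175828, so M₂ = 2.3175828 × 410.4 ≈ 951.136 billion.
ΔM = M₂ − M₁ = 951.136 − 880.65 = 70.486 billion.

R70.486 billion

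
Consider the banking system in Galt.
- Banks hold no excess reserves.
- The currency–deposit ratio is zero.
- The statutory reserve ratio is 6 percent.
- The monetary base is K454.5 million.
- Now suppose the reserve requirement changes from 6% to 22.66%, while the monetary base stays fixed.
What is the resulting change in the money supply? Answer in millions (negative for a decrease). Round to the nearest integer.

Initially m₁ = 1 / (0.06) ≈ 16.6667, so M₁ = 16.6667 × 454.5 ≈ 7575.0151 million.
After the change m₂ = 1 / (0.2266) ≈ 4.4131, so M₂ = 4.4131 × 454.5 ≈ 2005.754 million.
ΔM = M₂ − M₁ = 2005.754 − 7575.0151 = -5569.2611 million.

-5569 million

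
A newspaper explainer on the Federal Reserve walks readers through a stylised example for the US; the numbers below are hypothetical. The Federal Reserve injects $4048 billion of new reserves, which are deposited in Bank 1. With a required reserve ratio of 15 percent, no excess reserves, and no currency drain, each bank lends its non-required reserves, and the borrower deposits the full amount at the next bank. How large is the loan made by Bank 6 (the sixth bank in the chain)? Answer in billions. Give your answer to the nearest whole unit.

$1527 billion

Each bank lends a fraction (1 − rr) = 0.8500 of the deposit it receives, so Bank 6 receives 4048·0.8500^5 and lends 4048·0.8500^6 ≈ 1526.7012 billion.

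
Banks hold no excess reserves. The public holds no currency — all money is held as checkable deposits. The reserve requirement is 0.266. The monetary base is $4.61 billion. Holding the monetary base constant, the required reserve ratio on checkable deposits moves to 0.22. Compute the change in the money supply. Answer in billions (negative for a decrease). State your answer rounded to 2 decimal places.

$3.62 billion

Initially m₁ = 1 / (0.266) ≈ 3.7594, so M₁ = 3.7594 × 4.61 ≈ 17.3308 billion.
After the change m₂ = 1 / (0.22) ≈ 4.5455, so M₂ = 4.5455 × 4.61 ≈ 20.9548 billion.
ΔM = M₂ − M₁ = 20.9548 − 17.3308 = 3.624 billion.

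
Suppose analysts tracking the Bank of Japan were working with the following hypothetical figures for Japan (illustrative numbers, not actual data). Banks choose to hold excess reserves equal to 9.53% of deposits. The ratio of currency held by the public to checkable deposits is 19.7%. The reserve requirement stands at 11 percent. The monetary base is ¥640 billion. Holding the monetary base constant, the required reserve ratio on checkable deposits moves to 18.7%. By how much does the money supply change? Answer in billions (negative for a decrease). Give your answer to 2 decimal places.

-305.92 billion

Initially m₁ = (1 + 0.197) / (0.11 + 0.0953 + 0.197) ≈ 2.975391, so M₁ = 2.975391 × 640 ≈ 1904.2502 billion.
After the change m₂ = (1 + 0.197) / (0.187 + 0.0953 + 0.197) ≈ 2.497392, so M₂ = 2.497392 × 640 ≈ 1598.3309 billion.
ΔM = M₂ − M₁ = 1598.3309 − 1904.2502 = -305.9193 billion.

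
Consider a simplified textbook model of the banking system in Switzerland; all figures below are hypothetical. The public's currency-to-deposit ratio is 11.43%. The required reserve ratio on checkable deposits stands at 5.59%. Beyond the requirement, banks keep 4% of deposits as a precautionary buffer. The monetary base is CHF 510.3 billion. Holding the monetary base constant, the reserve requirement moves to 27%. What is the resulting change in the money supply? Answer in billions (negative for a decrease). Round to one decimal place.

Initially m₁ = (1 + 0.1143) / (0.0559 + 0.04 + 0.1143) ≈ 5.30114, so M₁ = 5.30114 × 510.3 ≈ 2705.1717 billion.
After the change m₂ = (1 + 0.1143) / (0.27 + 0.04 + 0.1143) ≈ 2.62621, so M₂ = 2.62621 × 510.3 ≈ 1340.155 billion.
ΔM = M₂ − M₁ = 1340.155 − 2705.1717 = -1365.0167 billion.

-1365.0 billion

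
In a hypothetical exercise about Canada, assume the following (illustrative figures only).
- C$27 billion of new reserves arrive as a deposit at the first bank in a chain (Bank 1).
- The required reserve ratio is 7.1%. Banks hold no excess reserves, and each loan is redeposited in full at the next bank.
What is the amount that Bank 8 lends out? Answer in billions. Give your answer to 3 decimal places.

Each bank lends a fraction (1 − rr) = 0.9290 of the deposit it receives, so Bank 8 receives 27·0.9290^7 and lends 27·0.9290^8 ≈ 14.9792 billion.

C$14.979 billion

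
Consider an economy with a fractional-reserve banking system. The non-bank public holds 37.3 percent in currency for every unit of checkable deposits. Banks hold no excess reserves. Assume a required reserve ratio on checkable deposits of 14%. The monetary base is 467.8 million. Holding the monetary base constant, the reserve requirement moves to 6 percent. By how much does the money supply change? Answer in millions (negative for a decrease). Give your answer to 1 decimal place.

231.3 million

Initially m₁ = (1 + 0.373) / (0.14 + 0.373) ≈ 2.67641, so M₁ = 2.67641 × 467.8 ≈ 1252.0246 million.
After the change m₂ = (1 + 0.373) / (0.06 + 0.373) ≈ 3.17090, so M₂ = 3.17090 × 467.8 ≈ 1483.347 million.
ΔM = M₂ − M₁ = 1483.347 − 1252.0246 = 231.3224 million.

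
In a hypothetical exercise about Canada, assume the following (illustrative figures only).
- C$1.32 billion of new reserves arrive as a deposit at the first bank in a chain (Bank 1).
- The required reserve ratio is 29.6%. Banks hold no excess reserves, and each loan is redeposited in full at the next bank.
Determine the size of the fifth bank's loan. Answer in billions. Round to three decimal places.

C$0.228 billion

Each bank lends a fraction (1 − rr) = 0.7040 of the deposit it receives, so Bank 5 receives 1.32·0.7040^4 and lends 1.32·0.7040^5 ≈ 0.2283 billion.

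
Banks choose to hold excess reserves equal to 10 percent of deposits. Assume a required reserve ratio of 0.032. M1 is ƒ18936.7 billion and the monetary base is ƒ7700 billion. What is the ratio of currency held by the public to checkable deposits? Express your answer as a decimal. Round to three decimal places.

0.463

Using m = M/MB = 18936.7/7700 ≈ 2.459312. From m = (1 + c)/(c + rr + e), rearranging gives 1 + c = m·(c + rr + e), so c·(1 − m) = m·(rr + e) − 1.
Hence c = [m·(rr + e) − 1]/(1 − m) = [2.459312 × (0.032 + 0.1) − 1] / (1 − 2.459312) ≈ 0.462801.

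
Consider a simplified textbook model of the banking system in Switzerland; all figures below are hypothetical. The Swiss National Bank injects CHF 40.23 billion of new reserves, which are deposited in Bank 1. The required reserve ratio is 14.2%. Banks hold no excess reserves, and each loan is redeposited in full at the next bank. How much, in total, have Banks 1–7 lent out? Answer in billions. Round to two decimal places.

CHF 159.87 billion

Bank i lends (1 − rr)^i of the original deposit: Bank 1 lends 40.23·0.8580 ≈ 34.5173, Bank 2 lends 40.23·0.8580² ≈ 29.6159, and so on.
Summing a geometric series: total = 40.23·[0.8580·(1 − 0.8580^7) / (1 − 0.8580)] ≈ 159.8728 billion.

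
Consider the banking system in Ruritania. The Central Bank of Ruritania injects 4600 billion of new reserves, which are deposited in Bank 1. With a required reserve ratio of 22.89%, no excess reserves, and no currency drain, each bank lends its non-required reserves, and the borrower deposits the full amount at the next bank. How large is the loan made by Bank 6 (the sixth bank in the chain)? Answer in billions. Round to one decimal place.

Each bank lends a fraction (1 − rr) = 0.7711 of the deposit it receives, so Bank 6 receives 4600·0.7711^5 and lends 4600·0.7711^6 ≈ 966.9902 billion.

967.0 billion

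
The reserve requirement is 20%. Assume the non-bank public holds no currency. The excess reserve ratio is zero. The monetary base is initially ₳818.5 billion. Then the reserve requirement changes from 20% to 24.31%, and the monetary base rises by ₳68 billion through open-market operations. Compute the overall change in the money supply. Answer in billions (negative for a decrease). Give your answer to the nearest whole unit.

-446 billion

Before: m₁ = 1 / (0.2) = 5, MB₁ = 818.5, so M₁ = 5 × 818.5 = 4092.5 billion.
After: m₂ = 1 / (0.2431) ≈ 4.1135, MB₂ = 818.5 + 68 = 886.5, so M₂ = 4.1135 × 886.5 ≈ 3646.6178 billion.
ΔM = M₂ − M₁ = 3646.6178 − 4092.5 = -445.8822 billion.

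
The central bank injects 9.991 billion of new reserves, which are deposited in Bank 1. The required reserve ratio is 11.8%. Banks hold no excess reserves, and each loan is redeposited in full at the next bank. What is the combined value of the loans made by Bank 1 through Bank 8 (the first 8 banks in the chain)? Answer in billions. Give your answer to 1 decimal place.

Bank i lends (1 − rr)^i of the original deposit: Bank 1 lends 9.991·0.8820 ≈ 8.8121, Bank 2 lends 9.991·0.8820² ≈ 7.7722, and so on.
Summing a geometric series: total = 9.991·[0.8820·(1 − 0.8820^8) / (1 − 0.8820)] ≈ 47.3293 billion.

47.3 billion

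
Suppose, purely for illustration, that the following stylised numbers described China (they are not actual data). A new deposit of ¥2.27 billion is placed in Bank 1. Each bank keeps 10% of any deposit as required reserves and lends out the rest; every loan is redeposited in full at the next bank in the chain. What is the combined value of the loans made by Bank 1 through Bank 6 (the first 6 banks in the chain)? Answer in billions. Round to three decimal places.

Bank i lends (1 − rr)^i of the original deposit: Bank 1 lends 2.27·0.9000 = 2.0430, Bank 2 lends 2.27·0.9000² = 1.8387, and so on.
Summing a geometric series: total = 2.27·[0.9000·(1 − 0.9000^6) / (1 − 0.9000)] ≈ 9.5727 billion.

¥9.573 billion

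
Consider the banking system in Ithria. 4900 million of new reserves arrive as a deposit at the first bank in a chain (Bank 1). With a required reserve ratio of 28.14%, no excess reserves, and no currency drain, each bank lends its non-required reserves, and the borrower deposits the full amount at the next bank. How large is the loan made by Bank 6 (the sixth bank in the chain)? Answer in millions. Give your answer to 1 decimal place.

674.7 million

Each bank lends a fraction (1 − rr) = 0.7186 of the deposit it receives, so Bank 6 receives 4900·0.7186^5 and lends 4900·0.7186^6 ≈ 674.7134 million.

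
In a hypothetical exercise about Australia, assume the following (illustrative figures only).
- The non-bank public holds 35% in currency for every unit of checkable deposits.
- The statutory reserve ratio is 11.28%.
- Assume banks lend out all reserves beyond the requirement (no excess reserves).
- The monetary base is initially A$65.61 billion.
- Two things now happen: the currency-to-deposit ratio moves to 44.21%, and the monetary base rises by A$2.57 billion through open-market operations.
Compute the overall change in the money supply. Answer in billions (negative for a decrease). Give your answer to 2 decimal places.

-14.20 billion

Before: m₁ = (1 + 0.35) / (0.1128 + 0.35) ≈ 2.91703, MB₁ = 65.61, so M₁ = 2.91703 × 65.61 ≈ 191.3863 billion.
After: m₂ = (1 + 0.4421) / (0.1128 + 0.4421) ≈ 2.59885, MB₂ = 65.61 + 2.57 = 68.18, so M₂ = 2.59885 × 68.18 ≈ 177.1896 billion.
ΔM = M₂ − M₁ = 177.1896 − 191.3863 = -14.1967 billion.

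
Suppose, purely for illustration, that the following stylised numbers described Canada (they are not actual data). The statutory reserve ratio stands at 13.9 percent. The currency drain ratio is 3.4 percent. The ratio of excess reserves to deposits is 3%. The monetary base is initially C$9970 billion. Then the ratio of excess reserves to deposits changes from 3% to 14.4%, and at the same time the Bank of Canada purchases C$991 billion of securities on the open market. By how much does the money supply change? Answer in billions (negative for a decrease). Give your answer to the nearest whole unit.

-15030 billion

Before: m₁ = (1 + 0.034) / (0.139 + 0.03 + 0.034) ≈ 5.093596, MB₁ = 9970, so M₁ = 5.093596 × 9970 ≈ 50783.1521 billion.
After: m₂ = (1 + 0.034) / (0.139 + 0.144 + 0.034) ≈ 3.261830, MB₂ = 9970 + 991 = 10961, so M₂ = 3.261830 × 10961 ≈ 35752.9186 billion.
ΔM = M₂ − M₁ = 35752.9186 − 50783.1521 = -15030.2335 billion.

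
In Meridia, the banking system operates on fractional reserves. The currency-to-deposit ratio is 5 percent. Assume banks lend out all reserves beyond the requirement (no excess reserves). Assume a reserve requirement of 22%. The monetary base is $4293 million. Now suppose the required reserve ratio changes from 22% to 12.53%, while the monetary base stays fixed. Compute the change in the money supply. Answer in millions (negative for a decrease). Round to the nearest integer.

$9019 million

Initially m₁ = (1 + 0.05) / (0.22 + 0.05) ≈ 3.88889, so M₁ = 3.88889 × 4293 ≈ 16695.0048 million.
After the change m₂ = (1 + 0.05) / (0.1253 + 0.05) ≈ 5.98973, so M₂ = 5.98973 × 4293 ≈ 25713.9109 million.
ΔM = M₂ − M₁ = 25713.9109 − 16695.0048 = 9018.9061 million.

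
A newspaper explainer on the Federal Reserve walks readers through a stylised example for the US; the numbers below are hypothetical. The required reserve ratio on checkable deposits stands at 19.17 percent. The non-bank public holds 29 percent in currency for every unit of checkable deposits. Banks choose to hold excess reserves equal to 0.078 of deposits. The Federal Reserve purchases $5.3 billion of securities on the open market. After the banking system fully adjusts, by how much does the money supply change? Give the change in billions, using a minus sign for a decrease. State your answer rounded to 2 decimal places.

$12.22 billion

The money multiplier is m = (1 + c) / (rr + e + c) = (1 + 0.29) / (0.1917 + 0.078 + 0.29) ≈ 2.3048.
The purchase adds 5.3 billion of base, so ΔM = m × ΔMB = 2.3048 × (+5.3) ≈ 12.2154 billion.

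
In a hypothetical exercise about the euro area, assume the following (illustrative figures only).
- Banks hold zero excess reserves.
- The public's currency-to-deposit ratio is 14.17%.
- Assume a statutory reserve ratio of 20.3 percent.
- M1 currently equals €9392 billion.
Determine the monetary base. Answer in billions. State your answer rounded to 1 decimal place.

€2835.6 billion

The money multiplier is m = (1 + c) / (rr + c) = (1 + 0.1417) / (0.203 + 0.1417) ≈ 3.312155.
MB = M / m = 9392 / 3.312155 ≈ 2835.6161 billion.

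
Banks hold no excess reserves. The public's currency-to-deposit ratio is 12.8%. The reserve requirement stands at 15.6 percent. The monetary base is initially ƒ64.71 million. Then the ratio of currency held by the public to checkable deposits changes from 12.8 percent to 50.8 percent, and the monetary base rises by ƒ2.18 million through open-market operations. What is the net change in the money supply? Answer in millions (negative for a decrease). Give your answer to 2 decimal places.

Before: m₁ = (1 + 0.128) / (0.156 + 0.128) ≈ 3.97183, MB₁ = 64.71, so M₁ = 3.97183 × 64.71 ≈ 257.0171 million.
After: m₂ = (1 + 0.508) / (0.156 + 0.508) ≈ 2.27108, MB₂ = 64.71 + 2.18 = 66.89, so M₂ = 2.27108 × 66.89 ≈ 151.9125 million.
ΔM = M₂ − M₁ = 151.9125 − 257.0171 = -105.1046 million.

-105.10 million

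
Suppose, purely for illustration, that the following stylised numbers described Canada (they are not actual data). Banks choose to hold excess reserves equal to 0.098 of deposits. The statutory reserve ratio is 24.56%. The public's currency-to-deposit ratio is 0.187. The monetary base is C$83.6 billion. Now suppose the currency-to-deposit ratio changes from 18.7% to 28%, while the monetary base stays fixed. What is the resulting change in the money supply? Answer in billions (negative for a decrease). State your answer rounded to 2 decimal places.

-15.42 billion

Initially m₁ = (1 + 0.187) / (0.2456 + 0.098 + 0.187) ≈ 2.23709, so M₁ = 2.23709 × 83.6 ≈ 187.0207 billion.
After the change m₂ = (1 + 0.28) / (0.2456 + 0.098 + 0.28) ≈ 2.05260, so M₂ = 2.05260 × 83.6 ≈ 171.5974 billion.
ΔM = M₂ − M₁ = 171.5974 − 187.0207 = -15.4233 billion.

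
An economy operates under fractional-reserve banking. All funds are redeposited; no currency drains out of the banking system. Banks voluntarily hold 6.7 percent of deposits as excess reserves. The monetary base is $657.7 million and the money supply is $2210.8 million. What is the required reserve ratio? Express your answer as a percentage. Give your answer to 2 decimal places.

23.05%

Using m = M/MB = 2210.8/657.7 ≈ 3.361411. Since m = (1 + c)/(c + rr + e), the denominator satisfies c + rr + e = (1 + c)/m = (1 + 0) / 3.361411 ≈ 0.297494.
With c = 0 and e = 0.067, the required reserve ratio is 0.297494 − 0 − 0.067 = 0.230494.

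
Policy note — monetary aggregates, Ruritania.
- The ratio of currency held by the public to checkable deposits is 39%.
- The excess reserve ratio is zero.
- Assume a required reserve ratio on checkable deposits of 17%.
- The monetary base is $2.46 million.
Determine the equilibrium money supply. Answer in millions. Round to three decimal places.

The money multiplier is m = (1 + c) / (rr + c) = (1 + 0.39) / (0.17 + 0.39) ≈ 2.48214.
So M = m × MB = 2.48214 × 2.46 ≈ 6.1061 million.

$6.106 million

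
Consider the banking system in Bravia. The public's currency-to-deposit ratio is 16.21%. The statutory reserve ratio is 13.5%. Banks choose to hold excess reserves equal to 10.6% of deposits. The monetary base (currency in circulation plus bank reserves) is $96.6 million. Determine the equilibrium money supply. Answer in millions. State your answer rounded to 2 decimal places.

$278.49 million

The money multiplier is m = (1 + c) / (rr + e + c) = (1 + 0.1621) / (0.135 + 0.106 + 0.1621) ≈ 2.88291.
So M = m × MB = 2.88291 × 96.6 ≈ 278.4891 million.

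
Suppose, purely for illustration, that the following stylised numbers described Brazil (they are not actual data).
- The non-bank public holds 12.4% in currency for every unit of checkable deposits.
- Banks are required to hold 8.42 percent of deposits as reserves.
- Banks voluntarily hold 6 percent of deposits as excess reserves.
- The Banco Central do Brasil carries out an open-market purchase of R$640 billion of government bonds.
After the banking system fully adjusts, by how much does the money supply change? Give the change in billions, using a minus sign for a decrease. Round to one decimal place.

The money multiplier is m = (1 + c) / (rr + e + c) = (1 + 0.124) / (0.0842 + 0.06 + 0.124) ≈ 4.19090.
The purchase adds 640 billion of base, so ΔM = m × ΔMB = 4.19090 × (+640) = 2682.176 billion.

R$2682.2 billion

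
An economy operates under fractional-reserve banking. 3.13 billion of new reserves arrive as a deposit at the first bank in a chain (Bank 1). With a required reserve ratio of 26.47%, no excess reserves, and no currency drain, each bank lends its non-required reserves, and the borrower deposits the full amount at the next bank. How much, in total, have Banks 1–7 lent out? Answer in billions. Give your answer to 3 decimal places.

7.684 billion

Bank i lends (1 − rr)^i of the original deposit: Bank 1 lends 3.13·0.7353 ≈ 2.3015, Bank 2 lends 3.13·0.7353² ≈ 1.6923, and so on.
Summing a geometric series: total = 3.13·[0.7353·(1 − 0.7353^7) / (1 − 0.7353)] ≈ 7.6843 billion.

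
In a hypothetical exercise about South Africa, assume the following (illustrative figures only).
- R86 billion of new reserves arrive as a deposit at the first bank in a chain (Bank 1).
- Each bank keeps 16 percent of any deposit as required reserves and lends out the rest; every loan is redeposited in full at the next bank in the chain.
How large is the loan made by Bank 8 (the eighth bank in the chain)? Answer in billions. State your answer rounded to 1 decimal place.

Each bank lends a fraction (1 − rr) = 0.8400 of the deposit it receives, so Bank 8 receives 86·0.8400^7 and lends 86·0.8400^8 ≈ 21.3173 billion.

R21.3 billion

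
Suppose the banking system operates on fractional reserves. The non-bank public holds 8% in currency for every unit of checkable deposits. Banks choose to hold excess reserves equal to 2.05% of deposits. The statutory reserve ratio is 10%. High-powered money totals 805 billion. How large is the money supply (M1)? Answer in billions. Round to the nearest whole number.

The money multiplier is m = (1 + c) / (rr + e + c) = (1 + 0.08) / (0.1 + 0.0205 + 0.08) ≈ 5.3865.
So M = m × MB = 5.3865 × 805 = 4336.1325 billion.

4336 billion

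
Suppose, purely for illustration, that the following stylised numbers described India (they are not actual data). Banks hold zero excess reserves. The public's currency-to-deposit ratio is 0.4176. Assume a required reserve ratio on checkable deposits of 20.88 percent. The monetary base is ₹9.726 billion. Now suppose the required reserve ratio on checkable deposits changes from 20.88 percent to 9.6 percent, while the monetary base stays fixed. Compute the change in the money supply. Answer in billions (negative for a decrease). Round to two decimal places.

Initially m₁ = (1 + 0.4176) / (0.2088 + 0.4176) ≈ 2.2631, so M₁ = 2.2631 × 9.726 ≈ 22.0109 billion.
After the change m₂ = (1 + 0.4176) / (0.096 + 0.4176) ≈ 2.7601, so M₂ = 2.7601 × 9.726 ≈ 26.8447 billion.
ΔM = M₂ − M₁ = 26.8447 − 22.0109 = 4.8338 billion.

₹4.83 billion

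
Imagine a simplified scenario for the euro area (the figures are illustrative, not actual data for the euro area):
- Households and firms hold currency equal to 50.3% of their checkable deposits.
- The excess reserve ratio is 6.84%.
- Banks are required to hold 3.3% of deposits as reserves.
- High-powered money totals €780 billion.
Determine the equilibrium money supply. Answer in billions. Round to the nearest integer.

The money multiplier is m = (1 + c) / (rr + e + c) = (1 + 0.503) / (0.033 + 0.0684 + 0.503) ≈ 2.4868.
So M = m × MB = 2.4868 × 780 = 1939.704 billion.

€1940 billion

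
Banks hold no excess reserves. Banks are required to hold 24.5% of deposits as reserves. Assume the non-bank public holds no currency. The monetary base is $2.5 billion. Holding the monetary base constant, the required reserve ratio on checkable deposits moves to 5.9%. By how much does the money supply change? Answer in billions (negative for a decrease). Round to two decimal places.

Initially m₁ = 1 / (0.245) ≈ 4.0816, so M₁ = 4.0816 × 2.5 = 10.204 billion.
After the change m₂ = 1 / (0.059) ≈ 16.9492, so M₂ = 16.9492 × 2.5 = 42.373 billion.
ΔM = M₂ − M₁ = 42.373 − 10.204 = 32.169 billion.

$32.17 billion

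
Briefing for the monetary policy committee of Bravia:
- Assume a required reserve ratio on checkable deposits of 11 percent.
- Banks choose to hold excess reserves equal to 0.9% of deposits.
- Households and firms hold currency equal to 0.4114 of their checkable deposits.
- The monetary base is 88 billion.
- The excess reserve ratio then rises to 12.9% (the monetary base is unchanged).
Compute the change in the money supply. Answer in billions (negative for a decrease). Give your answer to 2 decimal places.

Initially m₁ = (1 + 0.4114) / (0.11 + 0.009 + 0.4114) ≈ 2.66101, so M₁ = 2.66101 × 88 ≈ 234.1689 billion.
After the change m₂ = (1 + 0.4114) / (0.11 + 0.129 + 0.4114) ≈ 2.17005, so M₂ = 2.17005 × 88 = 190.9644 billion.
ΔM = M₂ − M₁ = 190.9644 − 234.1689 = -43.2045 billion.

-43.20 billion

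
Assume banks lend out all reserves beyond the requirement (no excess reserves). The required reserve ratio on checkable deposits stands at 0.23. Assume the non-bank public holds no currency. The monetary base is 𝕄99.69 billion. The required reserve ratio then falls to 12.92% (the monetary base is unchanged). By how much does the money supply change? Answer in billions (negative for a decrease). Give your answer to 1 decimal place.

Initially m₁ = 1 / (0.23) ≈ 4.3478, so M₁ = 4.3478 × 99.69 ≈ 433.4322 billion.
After the change m₂ = 1 / (0.1292) ≈ 7.7399, so M₂ = 7.7399 × 99.69 ≈ 771.5906 billion.
ΔM = M₂ − M₁ = 771.5906 − 433.4322 = 338.1584 billion.

𝕄338.2 billion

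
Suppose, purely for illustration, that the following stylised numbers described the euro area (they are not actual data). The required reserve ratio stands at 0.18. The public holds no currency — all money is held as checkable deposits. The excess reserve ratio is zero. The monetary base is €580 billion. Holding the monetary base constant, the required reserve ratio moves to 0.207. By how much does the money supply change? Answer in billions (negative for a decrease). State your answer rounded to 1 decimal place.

Initially m₁ = 1 / (0.18) ≈ 5.55556, so M₁ = 5.55556 × 580 = 3222.2248 billion.
After the change m₂ = 1 / (0.207) ≈ 4.83092, so M₂ = 4.83092 × 580 = 2801.9336 billion.
ΔM = M₂ − M₁ = 2801.9336 − 3222.2248 = -420.2912 billion.

-420.3 billion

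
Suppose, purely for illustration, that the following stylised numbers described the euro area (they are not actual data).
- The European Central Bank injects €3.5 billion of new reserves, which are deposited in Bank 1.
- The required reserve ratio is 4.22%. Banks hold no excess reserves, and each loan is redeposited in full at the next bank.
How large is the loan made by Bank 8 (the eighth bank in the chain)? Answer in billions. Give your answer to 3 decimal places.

Each bank lends a fraction (1 − rr) = 0.9578 of the deposit it receives, so Bank 8 receives 3.5·0.9578^7 and lends 3.5·0.9578^8 ≈ 2.4789 billion.

€2.479 billion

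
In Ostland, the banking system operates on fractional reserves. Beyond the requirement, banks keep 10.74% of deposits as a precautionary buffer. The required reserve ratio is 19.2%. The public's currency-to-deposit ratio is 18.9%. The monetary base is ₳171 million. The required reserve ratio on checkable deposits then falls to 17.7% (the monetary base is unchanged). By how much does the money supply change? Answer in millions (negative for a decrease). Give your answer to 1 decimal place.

₳13.2 million

Initially m₁ = (1 + 0.189) / (0.192 + 0.1074 + 0.189) ≈ 2.43448, so M₁ = 2.43448 × 171 ≈ 416.2961 million.
After the change m₂ = (1 + 0.189) / (0.177 + 0.1074 + 0.189) ≈ 2.51162, so M₂ = 2.51162 × 171 ≈ 429.487 million.
ΔM = M₂ − M₁ = 429.487 − 416.2961 = 13.1909 million.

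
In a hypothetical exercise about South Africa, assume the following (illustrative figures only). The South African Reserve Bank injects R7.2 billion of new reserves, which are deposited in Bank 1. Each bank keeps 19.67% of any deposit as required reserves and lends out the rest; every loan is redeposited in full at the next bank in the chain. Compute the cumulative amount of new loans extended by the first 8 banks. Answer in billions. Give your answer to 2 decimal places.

R24.31 billion

Bank i lends (1 − rr)^i of the original deposit: Bank 1 lends 7.2·0.8033 ≈ 5.7838, Bank 2 lends 7.2·0.8033² ≈ 4.6461, and so on.
Summing a geometric series: total = 7.2·[0.8033·(1 − 0.8033^8) / (1 − 0.8033)] ≈ 24.3056 billion.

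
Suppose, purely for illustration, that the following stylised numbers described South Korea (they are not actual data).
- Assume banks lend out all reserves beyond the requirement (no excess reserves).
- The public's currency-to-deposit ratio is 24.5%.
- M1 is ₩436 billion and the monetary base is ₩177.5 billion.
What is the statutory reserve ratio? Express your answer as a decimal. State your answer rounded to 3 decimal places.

Using m = M/MB = 436/177.5 ≈ 2.456338. Since m = (1 + c)/(c + rr + e), the denominator satisfies c + rr + e = (1 + c)/m = (1 + 0.245) / 2.456338 ≈ 0.506852.
With c = 0.245 and e = 0, the statutory reserve ratio is 0.506852 − 0.245 − 0 = 0.261852.

0.262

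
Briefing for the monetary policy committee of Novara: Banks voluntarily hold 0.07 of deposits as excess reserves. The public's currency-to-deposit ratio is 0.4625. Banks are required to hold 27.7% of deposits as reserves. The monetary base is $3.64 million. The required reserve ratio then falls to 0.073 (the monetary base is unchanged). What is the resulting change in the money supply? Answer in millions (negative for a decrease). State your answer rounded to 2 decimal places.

Initially m₁ = (1 + 0.4625) / (0.277 + 0.07 + 0.4625) ≈ 1.8067, so M₁ = 1.8067 × 3.64 ≈ 6.5764 million.
After the change m₂ = (1 + 0.4625) / (0.073 + 0.07 + 0.4625) ≈ 2.4154, so M₂ = 2.4154 × 3.64 ≈ 8.7921 million.
ΔM = M₂ − M₁ = 8.7921 − 6.5764 = 2.2157 million.

$2.22 million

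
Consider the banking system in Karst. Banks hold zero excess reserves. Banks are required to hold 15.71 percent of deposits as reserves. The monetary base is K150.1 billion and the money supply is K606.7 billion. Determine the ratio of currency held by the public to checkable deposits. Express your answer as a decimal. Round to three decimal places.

0.120

Using m = M/MB = 606.7/150.1 ≈ 4.041972. From m = (1 + c)/(c + rr + e), rearranging gives 1 + c = m·(c + rr + e), so c·(1 − m) = m·(rr + e) − 1.
Hence c = [m·(rr + e) − 1]/(1 − m) = [4.041972 × (0.1571 + 0) − 1] / (1 − 4.041972) ≈ 0.119990.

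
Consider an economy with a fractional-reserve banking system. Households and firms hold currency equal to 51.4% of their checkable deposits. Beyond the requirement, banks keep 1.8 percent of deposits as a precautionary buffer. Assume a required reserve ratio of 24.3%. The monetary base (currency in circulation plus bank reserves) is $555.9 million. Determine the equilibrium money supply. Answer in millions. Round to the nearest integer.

The money multiplier is m = (1 + c) / (rr + e + c) = (1 + 0.514) / (0.243 + 0.018 + 0.514) ≈ 1.9535.
So M = m × MB = 1.9535 × 555.9 ≈ 1085.9506 million.

$1086 million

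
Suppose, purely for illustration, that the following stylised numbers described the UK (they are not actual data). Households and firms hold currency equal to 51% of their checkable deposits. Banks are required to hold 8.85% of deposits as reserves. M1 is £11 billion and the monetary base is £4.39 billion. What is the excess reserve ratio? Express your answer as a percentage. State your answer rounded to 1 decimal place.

Using m = M/MB = 11/4.39 ≈ 2.505695. Since m = (1 + c)/(c + rr + e), the denominator satisfies c + rr + e = (1 + c)/m = (1 + 0.51) / 2.505695 ≈ 0.602627.
With c = 0.51 and rr = 0.0885, the excess reserve ratio is 0.602627 − 0.51 − 0.0885 = 0.004127.

0.4%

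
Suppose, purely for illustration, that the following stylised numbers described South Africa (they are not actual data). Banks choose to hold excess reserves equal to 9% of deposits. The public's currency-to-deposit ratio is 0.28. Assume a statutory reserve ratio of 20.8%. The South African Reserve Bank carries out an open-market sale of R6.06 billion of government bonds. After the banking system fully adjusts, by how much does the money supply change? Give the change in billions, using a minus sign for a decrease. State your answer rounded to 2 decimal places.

The money multiplier is m = (1 + c) / (rr + e + c) = (1 + 0.28) / (0.208 + 0.09 + 0.28) ≈ 2.2145.
The sale removes 6.06 billion of base, so ΔM = m × ΔMB = 2.2145 × (−6.06) ≈ -13.4199 billion.

-13.42 billion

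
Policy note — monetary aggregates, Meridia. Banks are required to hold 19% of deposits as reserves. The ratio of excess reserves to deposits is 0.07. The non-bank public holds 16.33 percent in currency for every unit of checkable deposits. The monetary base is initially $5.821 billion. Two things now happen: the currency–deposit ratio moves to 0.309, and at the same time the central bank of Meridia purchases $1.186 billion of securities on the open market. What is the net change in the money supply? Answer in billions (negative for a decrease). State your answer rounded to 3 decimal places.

Before: m₁ = (1 + 0.1633) / (0.19 + 0.07 + 0.1633) ≈ 2.74817, MB₁ = 5.821, so M₁ = 2.74817 × 5.821 ≈ 15.9971 billion.
After: m₂ = (1 + 0.309) / (0.19 + 0.07 + 0.309) ≈ 2.30053, MB₂ = 5.821 + 1.186 = 7.007, so M₂ = 2.30053 × 7.007 ≈ 16.1198 billion.
ΔM = M₂ − M₁ = 16.1198 − 15.9971 = 0.1227 billion.

$0.123 billion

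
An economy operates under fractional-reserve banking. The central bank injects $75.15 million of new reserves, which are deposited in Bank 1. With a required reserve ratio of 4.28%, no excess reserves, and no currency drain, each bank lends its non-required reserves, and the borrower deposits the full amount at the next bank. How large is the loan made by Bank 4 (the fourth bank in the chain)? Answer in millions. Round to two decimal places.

$63.09 million

Each bank lends a fraction (1 − rr) = 0.9572 of the deposit it receives, so Bank 4 receives 75.15·0.9572^3 and lends 75.15·0.9572^4 ≈ 63.0870 million.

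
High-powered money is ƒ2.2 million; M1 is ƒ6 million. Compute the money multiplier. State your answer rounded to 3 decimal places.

The money multiplier is m = M / MB = 6 / 2.2 ≈ 2.72727.

2.727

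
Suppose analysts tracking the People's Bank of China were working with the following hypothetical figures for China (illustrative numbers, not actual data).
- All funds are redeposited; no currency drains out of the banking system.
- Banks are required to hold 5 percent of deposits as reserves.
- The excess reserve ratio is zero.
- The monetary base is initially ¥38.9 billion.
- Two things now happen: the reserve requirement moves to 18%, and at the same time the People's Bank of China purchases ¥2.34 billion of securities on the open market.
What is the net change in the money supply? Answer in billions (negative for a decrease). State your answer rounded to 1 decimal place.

-548.9 billion

Before: m₁ = 1 / (0.05) = 20, MB₁ = 38.9, so M₁ = 20 × 38.9 = 778 billion.
After: m₂ = 1 / (0.18) ≈ 5.5556, MB₂ = 38.9 + 2.34 = 41.24, so M₂ = 5.5556 × 41.24 ≈ 229.1129 billion.
ΔM = M₂ − M₁ = 229.1129 − 778 = -548.8871 billion.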